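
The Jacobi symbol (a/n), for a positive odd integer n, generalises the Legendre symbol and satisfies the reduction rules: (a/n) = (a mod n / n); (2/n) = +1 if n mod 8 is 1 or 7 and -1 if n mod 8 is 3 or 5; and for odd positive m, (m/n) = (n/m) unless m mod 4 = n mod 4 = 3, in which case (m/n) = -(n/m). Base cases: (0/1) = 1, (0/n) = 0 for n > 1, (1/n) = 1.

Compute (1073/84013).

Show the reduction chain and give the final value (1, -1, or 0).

reciprocity: (1073/84013) = +1·(84013/1073) since 1073 mod 4 = 1, 84013 mod 4 = 1; sign now +1
(84013/1073) = (319/1073)   [reduce mod 1073]
reciprocity: (319/1073) = +1·(1073/319) since 319 mod 4 = 3, 1073 mod 4 = 1; sign now +1
(1073/319) = (116/319)   [reduce mod 319]
116 = 2^2·29; (2/319) = +1 since 319 mod 8 = 7, so (116/319) = (+1)^2·(29/319); sign now +1
reciprocity: (29/319) = +1·(319/29) since 29 mod 4 = 1, 319 mod 4 = 3; sign now +1
(319/29) = (0/29)   [reduce mod 29]
(0/29) = 0   [gcd(a, n) > 1]; final value = 0

0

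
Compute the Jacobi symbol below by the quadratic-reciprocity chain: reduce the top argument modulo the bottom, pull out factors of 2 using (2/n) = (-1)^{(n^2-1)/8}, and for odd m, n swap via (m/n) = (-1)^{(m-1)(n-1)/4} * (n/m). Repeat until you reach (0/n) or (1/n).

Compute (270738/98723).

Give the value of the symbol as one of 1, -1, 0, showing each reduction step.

-1

(270738/98723) = (73292/98723)   [reduce mod 98723]
73292 = 2^2·18323; (2/98723) = -1 since 98723 mod 8 = 3, so (73292/98723) = (-1)^2·(18323/98723); sign now +1
reciprocity: (18323/98723) = -1·(98723/18323) since 18323 mod 4 = 3, 98723 mod 4 = 3; sign now -1
(98723/18323) = (7108/18323)   [reduce mod 18323]
7108 = 2^2·1777; (2/18323) = -1 since 18323 mod 8 = 3, so (7108/18323) = (-1)^2·(1777/18323); sign now -1
reciprocity: (1777/18323) = +1·(18323/1777) since 1777 mod 4 = 1, 18323 mod 4 = 3; sign now -1
(18323/1777) = (553/1777)   [reduce mod 1777]
reciprocity: (553/1777) = +1·(1777/553) since 553 mod 4 = 1, 1777 mod 4 = 1; sign now -1
(1777/553) = (118/553)   [reduce mod 553]
118 = 2^1·59; (2/553) = +1 since 553 mod 8 = 1, so (118/553) = (+1)^1·(59/553); sign now -1
reciprocity: (59/553) = +1·(553/59) since 59 mod 4 = 3, 553 mod 4 = 1; sign now -1
(553/59) = (22/59)   [reduce mod 59]
22 = 2^1·11; (2/59) = -1 since 59 mod 8 = 3, so (22/59) = (-1)^1·(11/59); sign now +1
reciprocity: (11/59) = -1·(59/11) since 11 mod 4 = 3, 59 mod 4 = 3; sign now -1
(59/11) = (4/11)   [reduce mod 11]
4 = 2^2·1; (2/11) = -1 since 11 mod 8 = 3, so (4/11) = (-1)^2·(1/11); sign now -1
(1/11) = 1; final value = sign = -1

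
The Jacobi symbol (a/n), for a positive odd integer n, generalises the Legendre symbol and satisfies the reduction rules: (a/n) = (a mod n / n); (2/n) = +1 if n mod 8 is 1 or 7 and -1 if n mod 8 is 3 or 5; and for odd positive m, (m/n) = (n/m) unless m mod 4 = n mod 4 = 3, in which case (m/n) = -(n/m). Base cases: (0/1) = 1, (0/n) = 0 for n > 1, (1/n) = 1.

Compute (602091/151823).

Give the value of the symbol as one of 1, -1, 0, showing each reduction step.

(602091/151823) = (146622/151823)   [reduce mod 151823]
146622 = 2^1·73311; (2/151823) = +1 since 151823 mod 8 = 7, so (146622/151823) = (+1)^1·(73311/151823); sign now +1
reciprocity: (73311/151823) = -1·(151823/73311) since 73311 mod 4 = 3, 151823 mod 4 = 3; sign now -1
(151823/73311) = (5201/73311)   [reduce mod 73311]
reciprocity: (5201/73311) = +1·(73311/5201) since 5201 mod 4 = 1, 73311 mod 4 = 3; sign now -1
(73311/5201) = (497/5201)   [reduce mod 5201]
reciprocity: (497/5201) = +1·(5201/497) since 497 mod 4 = 1, 5201 mod 4 = 1; sign now -1
(5201/497) = (231/497)   [reduce mod 497]
reciprocity: (231/497) = +1·(497/231) since 231 mod 4 = 3, 497 mod 4 = 1; sign now -1
(497/231) = (35/231)   [reduce mod 231]
reciprocity: (35/231) = -1·(231/35) since 35 mod 4 = 3, 231 mod 4 = 3; sign now +1
(231/35) = (21/35)   [reduce mod 35]
reciprocity: (21/35) = +1·(35/21) since 21 mod 4 = 1, 35 mod 4 = 3; sign now +1
(35/21) = (14/21)   [reduce mod 21]
14 = 2^1·7; (2/21) = -1 since 21 mod 8 = 5, so (14/21) = (-1)^1·(7/21); sign now -1
reciprocity: (7/21) = +1·(21/7) since 7 mod 4 = 3, 21 mod 4 = 1; sign now -1
(21/7) = (0/7)   [reduce mod 7]
(0/7) = 0   [gcd(a, n) > 1]; final value = 0

0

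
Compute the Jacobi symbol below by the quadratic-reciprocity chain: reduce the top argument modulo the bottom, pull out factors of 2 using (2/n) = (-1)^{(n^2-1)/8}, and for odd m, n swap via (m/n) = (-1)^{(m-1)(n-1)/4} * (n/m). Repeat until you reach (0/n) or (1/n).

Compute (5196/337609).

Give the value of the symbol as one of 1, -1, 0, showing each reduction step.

factor out 2^2: 5196 = 2^2·1299; with 337609 mod 8 = 1, (2/337609) = +1; sign now +1; continue with (1299/337609)
flip (1299/337609) -> (337609/1299): both odd, 1299 mod 4 = 3, 337609 mod 4 = 1, so the flip contributes +1; sign now +1
(337609/1299): 337609 mod 1299 = 1168, so (337609/1299) = (1168/1299)
factor out 2^4: 1168 = 2^4·73; with 1299 mod 8 = 3, (2/1299) = -1; sign now +1; continue with (73/1299)
flip (73/1299) -> (1299/73): both odd, 73 mod 4 = 1, 1299 mod 4 = 3, so the flip contributes +1; sign now +1
(1299/73): 1299 mod 73 = 58, so (1299/73) = (58/73)
factor out 2^1: 58 = 2^1·29; with 73 mod 8 = 1, (2/73) = +1; sign now +1; continue with (29/73)
flip (29/73) -> (73/29): both odd, 29 mod 4 = 1, 73 mod 4 = 1, so the flip contributes +1; sign now +1
(73/29): 73 mod 29 = 15, so (73/29) = (15/29)
flip (15/29) -> (29/15): both odd, 15 mod 4 = 3, 29 mod 4 = 1, so the flip contributes +1; sign now +1
(29/15): 29 mod 15 = 14, so (29/15) = (14/15)
factor out 2^1: 14 = 2^1·7; with 15 mod 8 = 7, (2/15) = +1; sign now +1; continue with (7/15)
flip (7/15) -> (15/7): both odd, 7 mod 4 = 3, 15 mod 4 = 3, so the flip contributes -1; sign now -1
(15/7): 15 mod 7 = 1, so (15/7) = (1/7)
reached (1/7) = 1, so the symbol is -1

-1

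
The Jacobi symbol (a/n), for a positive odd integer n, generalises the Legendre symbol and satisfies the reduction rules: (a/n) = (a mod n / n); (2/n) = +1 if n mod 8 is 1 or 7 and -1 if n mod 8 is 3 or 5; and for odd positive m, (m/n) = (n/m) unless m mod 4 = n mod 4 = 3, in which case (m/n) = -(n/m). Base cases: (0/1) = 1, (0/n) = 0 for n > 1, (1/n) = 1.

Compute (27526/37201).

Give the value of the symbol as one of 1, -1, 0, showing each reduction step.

factor out 2^1: 27526 = 2^1·13763; with 37201 mod 8 = 1, (2/37201) = +1; sign now +1; continue with (13763/37201)
flip (13763/37201) -> (37201/13763): both odd, 13763 mod 4 = 3, 37201 mod 4 = 1, so the flip contributes +1; sign now +1
(37201/13763): 37201 mod 13763 = 9675, so (37201/13763) = (9675/13763)
flip (9675/13763) -> (13763/9675): both odd, 9675 mod 4 = 3, 13763 mod 4 = 3, so the flip contributes -1; sign now -1
(13763/9675): 13763 mod 9675 = 4088, so (13763/9675) = (4088/9675)
factor out 2^3: 4088 = 2^3·511; with 9675 mod 8 = 3, (2/9675) = -1; sign now +1; continue with (511/9675)
flip (511/9675) -> (9675/511): both odd, 511 mod 4 = 3, 9675 mod 4 = 3, so the flip contributes -1; sign now -1
(9675/511): 9675 mod 511 = 477, so (9675/511) = (477/511)
flip (477/511) -> (511/477): both odd, 477 mod 4 = 1, 511 mod 4 = 3, so the flip contributes +1; sign now -1
(511/477): 511 mod 477 = 34, so (511/477) = (34/477)
factor out 2^1: 34 = 2^1·17; with 477 mod 8 = 5, (2/477) = -1; sign now +1; continue with (17/477)
flip (17/477) -> (477/17): both odd, 17 mod 4 = 1, 477 mod 4 = 1, so the flip contributes +1; sign now +1
(477/17): 477 mod 17 = 1, so (477/17) = (1/17)
reached (1/17) = 1, so the symbol is +1

1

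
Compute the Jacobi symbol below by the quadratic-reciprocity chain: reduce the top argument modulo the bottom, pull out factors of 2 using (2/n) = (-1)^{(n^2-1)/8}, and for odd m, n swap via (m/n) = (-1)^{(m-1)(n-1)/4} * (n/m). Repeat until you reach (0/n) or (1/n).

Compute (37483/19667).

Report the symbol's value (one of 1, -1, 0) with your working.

(37483/19667) = (17816/19667)   [reduce mod 19667]
17816 = 2^3·2227; (2/19667) = -1 since 19667 mod 8 = 3, so (17816/19667) = (-1)^3·(2227/19667); sign now -1
reciprocity: (2227/19667) = -1·(19667/2227) since 2227 mod 4 = 3, 19667 mod 4 = 3; sign now +1
(19667/2227) = (1851/2227)   [reduce mod 2227]
reciprocity: (1851/2227) = -1·(2227/1851) since 1851 mod 4 = 3, 2227 mod 4 = 3; sign now -1
(2227/1851) = (376/1851)   [reduce mod 1851]
376 = 2^3·47; (2/1851) = -1 since 1851 mod 8 = 3, so (376/1851) = (-1)^3·(47/1851); sign now +1
reciprocity: (47/1851) = -1·(1851/47) since 47 mod 4 = 3, 1851 mod 4 = 3; sign now -1
(1851/47) = (18/47)   [reduce mod 47]
18 = 2^1·9; (2/47) = +1 since 47 mod 8 = 7, so (18/47) = (+1)^1·(9/47); sign now -1
reciprocity: (9/47) = +1·(47/9) since 9 mod 4 = 1, 47 mod 4 = 3; sign now -1
(47/9) = (2/9)   [reduce mod 9]
2 = 2^1·1; (2/9) = +1 since 9 mod 8 = 1, so (2/9) = (+1)^1·(1/9); sign now -1
(1/9) = 1; final value = sign = -1

-1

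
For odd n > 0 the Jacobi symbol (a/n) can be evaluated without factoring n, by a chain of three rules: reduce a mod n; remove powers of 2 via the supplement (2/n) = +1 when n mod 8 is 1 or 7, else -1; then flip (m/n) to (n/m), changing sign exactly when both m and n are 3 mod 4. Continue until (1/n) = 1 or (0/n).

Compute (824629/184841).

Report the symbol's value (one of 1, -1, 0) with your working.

-1

(824629/184841): 824629 mod 184841 = 85265, so (824629/184841) = (85265/184841)
flip (85265/184841) -> (184841/85265): both odd, 85265 mod 4 = 1, 184841 mod 4 = 1, so the flip contributes +1; sign now +1
(184841/85265): 184841 mod 85265 = 14311, so (184841/85265) = (14311/85265)
flip (14311/85265) -> (85265/14311): both odd, 14311 mod 4 = 3, 85265 mod 4 = 1, so the flip contributes +1; sign now +1
(85265/14311): 85265 mod 14311 = 13710, so (85265/14311) = (13710/14311)
factor out 2^1: 13710 = 2^1·6855; with 14311 mod 8 = 7, (2/14311) = +1; sign now +1; continue with (6855/14311)
flip (6855/14311) -> (14311/6855): both odd, 6855 mod 4 = 3, 14311 mod 4 = 3, so the flip contributes -1; sign now -1
(14311/6855): 14311 mod 6855 = 601, so (14311/6855) = (601/6855)
flip (601/6855) -> (6855/601): both odd, 601 mod 4 = 1, 6855 mod 4 = 3, so the flip contributes +1; sign now -1
(6855/601): 6855 mod 601 = 244, so (6855/601) = (244/601)
factor out 2^2: 244 = 2^2·61; with 601 mod 8 = 1, (2/601) = +1; sign now -1; continue with (61/601)
flip (61/601) -> (601/61): both odd, 61 mod 4 = 1, 601 mod 4 = 1, so the flip contributes +1; sign now -1
(601/61): 601 mod 61 = 52, so (601/61) = (52/61)
factor out 2^2: 52 = 2^2·13; with 61 mod 8 = 5, (2/61) = -1; sign now -1; continue with (13/61)
flip (13/61) -> (61/13): both odd, 13 mod 4 = 1, 61 mod 4 = 1, so the flip contributes +1; sign now -1
(61/13): 61 mod 13 = 9, so (61/13) = (9/13)
flip (9/13) -> (13/9): both odd, 9 mod 4 = 1, 13 mod 4 = 1, so the flip contributes +1; sign now -1
(13/9): 13 mod 9 = 4, so (13/9) = (4/9)
factor out 2^2: 4 = 2^2·1; with 9 mod 8 = 1, (2/9) = +1; sign now -1; continue with (1/9)
reached (1/9) = 1, so the symbol is -1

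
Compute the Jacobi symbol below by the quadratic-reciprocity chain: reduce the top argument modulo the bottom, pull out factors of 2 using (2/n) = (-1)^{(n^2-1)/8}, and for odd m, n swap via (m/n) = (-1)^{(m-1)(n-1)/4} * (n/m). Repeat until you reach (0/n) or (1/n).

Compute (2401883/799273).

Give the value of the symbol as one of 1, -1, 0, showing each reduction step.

(2401883/799273): 2401883 mod 799273 = 4064, so (2401883/799273) = (4064/799273)
factor out 2^5: 4064 = 2^5·127; with 799273 mod 8 = 1, (2/799273) = +1; sign now +1; continue with (127/799273)
flip (127/799273) -> (799273/127): both odd, 127 mod 4 = 3, 799273 mod 4 = 1, so the flip contributes +1; sign now +1
(799273/127): 799273 mod 127 = 62, so (799273/127) = (62/127)
factor out 2^1: 62 = 2^1·31; with 127 mod 8 = 7, (2/127) = +1; sign now +1; continue with (31/127)
flip (31/127) -> (127/31): both odd, 31 mod 4 = 3, 127 mod 4 = 3, so the flip contributes -1; sign now -1
(127/31): 127 mod 31 = 3, so (127/31) = (3/31)
flip (3/31) -> (31/3): both odd, 3 mod 4 = 3, 31 mod 4 = 3, so the flip contributes -1; sign now +1
(31/3): 31 mod 3 = 1, so (31/3) = (1/3)
reached (1/3) = 1, so the symbol is +1

1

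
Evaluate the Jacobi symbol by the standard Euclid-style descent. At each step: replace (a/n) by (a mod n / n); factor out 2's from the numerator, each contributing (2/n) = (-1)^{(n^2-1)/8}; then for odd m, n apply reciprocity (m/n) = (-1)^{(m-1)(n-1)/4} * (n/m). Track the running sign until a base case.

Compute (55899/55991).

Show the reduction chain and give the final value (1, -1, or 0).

reciprocity: (55899/55991) = -1·(55991/55899) since 55899 mod 4 = 3, 55991 mod 4 = 3; sign now -1
(55991/55899) = (92/55899)   [reduce mod 55899]
92 = 2^2·23; (2/55899) = -1 since 55899 mod 8 = 3, so (92/55899) = (-1)^2·(23/55899); sign now -1
reciprocity: (23/55899) = -1·(55899/23) since 23 mod 4 = 3, 55899 mod 4 = 3; sign now +1
(55899/23) = (9/23)   [reduce mod 23]
reciprocity: (9/23) = +1·(23/9) since 9 mod 4 = 1, 23 mod 4 = 3; sign now +1
(23/9) = (5/9)   [reduce mod 9]
reciprocity: (5/9) = +1·(9/5) since 5 mod 4 = 1, 9 mod 4 = 1; sign now +1
(9/5) = (4/5)   [reduce mod 5]
4 = 2^2·1; (2/5) = -1 since 5 mod 8 = 5, so (4/5) = (-1)^2·(1/5); sign now +1
(1/5) = 1; final value = sign = +1

1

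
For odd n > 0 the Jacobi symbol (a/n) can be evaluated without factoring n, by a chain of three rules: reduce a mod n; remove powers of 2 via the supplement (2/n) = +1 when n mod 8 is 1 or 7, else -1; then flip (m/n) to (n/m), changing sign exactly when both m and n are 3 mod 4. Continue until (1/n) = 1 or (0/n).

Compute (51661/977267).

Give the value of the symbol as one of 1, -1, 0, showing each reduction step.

-1

reciprocity: (51661/977267) = +1·(977267/51661) since 51661 mod 4 = 1, 977267 mod 4 = 3; sign now +1
(977267/51661) = (47369/51661)   [reduce mod 51661]
reciprocity: (47369/51661) = +1·(51661/47369) since 47369 mod 4 = 1, 51661 mod 4 = 1; sign now +1
(51661/47369) = (4292/47369)   [reduce mod 47369]
4292 = 2^2·1073; (2/47369) = +1 since 47369 mod 8 = 1, so (4292/47369) = (+1)^2·(1073/47369); sign now +1
reciprocity: (1073/47369) = +1·(47369/1073) since 1073 mod 4 = 1, 47369 mod 4 = 1; sign now +1
(47369/1073) = (157/1073)   [reduce mod 1073]
reciprocity: (157/1073) = +1·(1073/157) since 157 mod 4 = 1, 1073 mod 4 = 1; sign now +1
(1073/157) = (131/157)   [reduce mod 157]
reciprocity: (131/157) = +1·(157/131) since 131 mod 4 = 3, 157 mod 4 = 1; sign now +1
(157/131) = (26/131)   [reduce mod 131]
26 = 2^1·13; (2/131) = -1 since 131 mod 8 = 3, so (26/131) = (-1)^1·(13/131); sign now -1
reciprocity: (13/131) = +1·(131/13) since 13 mod 4 = 1, 131 mod 4 = 3; sign now -1
(131/13) = (1/13)   [reduce mod 13]
(1/13) = 1; final value = sign = -1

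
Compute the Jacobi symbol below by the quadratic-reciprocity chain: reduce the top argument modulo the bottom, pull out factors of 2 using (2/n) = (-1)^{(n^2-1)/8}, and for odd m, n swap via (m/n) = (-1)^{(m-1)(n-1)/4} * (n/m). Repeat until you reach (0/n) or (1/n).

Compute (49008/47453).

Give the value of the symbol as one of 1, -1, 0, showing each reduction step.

(49008/47453) = (1555/47453)   [reduce mod 47453]
reciprocity: (1555/47453) = +1·(47453/1555) since 1555 mod 4 = 3, 47453 mod 4 = 1; sign now +1
(47453/1555) = (803/1555)   [reduce mod 1555]
reciprocity: (803/1555) = -1·(1555/803) since 803 mod 4 = 3, 1555 mod 4 = 3; sign now -1
(1555/803) = (752/803)   [reduce mod 803]
752 = 2^4·47; (2/803) = -1 since 803 mod 8 = 3, so (752/803) = (-1)^4·(47/803); sign now -1
reciprocity: (47/803) = -1·(803/47) since 47 mod 4 = 3, 803 mod 4 = 3; sign now +1
(803/47) = (4/47)   [reduce mod 47]
4 = 2^2·1; (2/47) = +1 since 47 mod 8 = 7, so (4/47) = (+1)^2·(1/47); sign now +1
(1/47) = 1; final value = sign = +1

1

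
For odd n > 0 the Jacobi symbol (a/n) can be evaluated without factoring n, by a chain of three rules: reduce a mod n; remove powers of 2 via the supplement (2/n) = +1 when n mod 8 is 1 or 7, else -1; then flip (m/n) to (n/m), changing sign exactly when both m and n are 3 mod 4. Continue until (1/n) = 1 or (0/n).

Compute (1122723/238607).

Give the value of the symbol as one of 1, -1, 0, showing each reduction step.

(1122723/238607) = (168295/238607)   [reduce mod 238607]
reciprocity: (168295/238607) = -1·(238607/168295) since 168295 mod 4 = 3, 238607 mod 4 = 3; sign now -1
(238607/168295) = (70312/168295)   [reduce mod 168295]
70312 = 2^3·8789; (2/168295) = +1 since 168295 mod 8 = 7, so (70312/168295) = (+1)^3·(8789/168295); sign now -1
reciprocity: (8789/168295) = +1·(168295/8789) since 8789 mod 4 = 1, 168295 mod 4 = 3; sign now -1
(168295/8789) = (1304/8789)   [reduce mod 8789]
1304 = 2^3·163; (2/8789) = -1 since 8789 mod 8 = 5, so (1304/8789) = (-1)^3·(163/8789); sign now +1
reciprocity: (163/8789) = +1·(8789/163) since 163 mod 4 = 3, 8789 mod 4 = 1; sign now +1
(8789/163) = (150/163)   [reduce mod 163]
150 = 2^1·75; (2/163) = -1 since 163 mod 8 = 3, so (150/163) = (-1)^1·(75/163); sign now -1
reciprocity: (75/163) = -1·(163/75) since 75 mod 4 = 3, 163 mod 4 = 3; sign now +1
(163/75) = (13/75)   [reduce mod 75]
reciprocity: (13/75) = +1·(75/13) since 13 mod 4 = 1, 75 mod 4 = 3; sign now +1
(75/13) = (10/13)   [reduce mod 13]
10 = 2^1·5; (2/13) = -1 since 13 mod 8 = 5, so (10/13) = (-1)^1·(5/13); sign now -1
reciprocity: (5/13) = +1·(13/5) since 5 mod 4 = 1, 13 mod 4 = 1; sign now -1
(13/5) = (3/5)   [reduce mod 5]
reciprocity: (3/5) = +1·(5/3) since 3 mod 4 = 3, 5 mod 4 = 1; sign now -1
(5/3) = (2/3)   [reduce mod 3]
2 = 2^1·1; (2/3) = -1 since 3 mod 8 = 3, so (2/3) = (-1)^1·(1/3); sign now +1
(1/3) = 1; final value = sign = +1

1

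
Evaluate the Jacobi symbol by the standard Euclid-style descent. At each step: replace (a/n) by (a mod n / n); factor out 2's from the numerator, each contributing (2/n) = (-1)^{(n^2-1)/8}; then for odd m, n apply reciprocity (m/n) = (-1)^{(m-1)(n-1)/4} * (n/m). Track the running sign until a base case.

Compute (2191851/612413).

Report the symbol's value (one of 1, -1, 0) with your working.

(2191851/612413) = (354612/612413)   [reduce mod 612413]
354612 = 2^2·88653; (2/612413) = -1 since 612413 mod 8 = 5, so (354612/612413) = (-1)^2·(88653/612413); sign now +1
reciprocity: (88653/612413) = +1·(612413/88653) since 88653 mod 4 = 1, 612413 mod 4 = 1; sign now +1
(612413/88653) = (80495/88653)   [reduce mod 88653]
reciprocity: (80495/88653) = +1·(88653/80495) since 80495 mod 4 = 3, 88653 mod 4 = 1; sign now +1
(88653/80495) = (8158/80495)   [reduce mod 80495]
8158 = 2^1·4079; (2/80495) = +1 since 80495 mod 8 = 7, so (8158/80495) = (+1)^1·(4079/80495); sign now +1
reciprocity: (4079/80495) = -1·(80495/4079) since 4079 mod 4 = 3, 80495 mod 4 = 3; sign now -1
(80495/4079) = (2994/4079)   [reduce mod 4079]
2994 = 2^1·1497; (2/4079) = +1 since 4079 mod 8 = 7, so (2994/4079) = (+1)^1·(1497/4079); sign now -1
reciprocity: (1497/4079) = +1·(4079/1497) since 1497 mod 4 = 1, 4079 mod 4 = 3; sign now -1
(4079/1497) = (1085/1497)   [reduce mod 1497]
reciprocity: (1085/1497) = +1·(1497/1085) since 1085 mod 4 = 1, 1497 mod 4 = 1; sign now -1
(1497/1085) = (412/1085)   [reduce mod 1085]
412 = 2^2·103; (2/1085) = -1 since 1085 mod 8 = 5, so (412/1085) = (-1)^2·(103/1085); sign now -1
reciprocity: (103/1085) = +1·(1085/103) since 103 mod 4 = 3, 1085 mod 4 = 1; sign now -1
(1085/103) = (55/103)   [reduce mod 103]
reciprocity: (55/103) = -1·(103/55) since 55 mod 4 = 3, 103 mod 4 = 3; sign now +1
(103/55) = (48/55)   [reduce mod 55]
48 = 2^4·3; (2/55) = +1 since 55 mod 8 = 7, so (48/55) = (+1)^4·(3/55); sign now +1
reciprocity: (3/55) = -1·(55/3) since 3 mod 4 = 3, 55 mod 4 = 3; sign now -1
(55/3) = (1/3)   [reduce mod 3]
(1/3) = 1; final value = sign = -1

-1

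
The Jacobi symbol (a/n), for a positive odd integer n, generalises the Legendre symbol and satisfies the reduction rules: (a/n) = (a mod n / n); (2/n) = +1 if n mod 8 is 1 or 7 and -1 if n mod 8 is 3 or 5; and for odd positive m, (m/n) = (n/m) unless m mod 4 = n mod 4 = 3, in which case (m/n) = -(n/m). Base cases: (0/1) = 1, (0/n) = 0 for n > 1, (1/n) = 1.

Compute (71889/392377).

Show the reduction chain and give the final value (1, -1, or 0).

-1

flip (71889/392377) -> (392377/71889): both odd, 71889 mod 4 = 1, 392377 mod 4 = 1, so the flip contributes +1; sign now +1
(392377/71889): 392377 mod 71889 = 32932, so (392377/71889) = (32932/71889)
factor out 2^2: 32932 = 2^2·8233; with 71889 mod 8 = 1, (2/71889) = +1; sign now +1; continue with (8233/71889)
flip (8233/71889) -> (71889/8233): both odd, 8233 mod 4 = 1, 71889 mod 4 = 1, so the flip contributes +1; sign now +1
(71889/8233): 71889 mod 8233 = 6025, so (71889/8233) = (6025/8233)
flip (6025/8233) -> (8233/6025): both odd, 6025 mod 4 = 1, 8233 mod 4 = 1, so the flip contributes +1; sign now +1
(8233/6025): 8233 mod 6025 = 2208, so (8233/6025) = (2208/6025)
factor out 2^5: 2208 = 2^5·69; with 6025 mod 8 = 1, (2/6025) = +1; sign now +1; continue with (69/6025)
flip (69/6025) -> (6025/69): both odd, 69 mod 4 = 1, 6025 mod 4 = 1, so the flip contributes +1; sign now +1
(6025/69): 6025 mod 69 = 22, so (6025/69) = (22/69)
factor out 2^1: 22 = 2^1·11; with 69 mod 8 = 5, (2/69) = -1; sign now -1; continue with (11/69)
flip (11/69) -> (69/11): both odd, 11 mod 4 = 3, 69 mod 4 = 1, so the flip contributes +1; sign now -1
(69/11): 69 mod 11 = 3, so (69/11) = (3/11)
flip (3/11) -> (11/3): both odd, 3 mod 4 = 3, 11 mod 4 = 3, so the flip contributes -1; sign now +1
(11/3): 11 mod 3 = 2, so (11/3) = (2/3)
factor out 2^1: 2 = 2^1·1; with 3 mod 8 = 3, (2/3) = -1; sign now -1; continue with (1/3)
reached (1/3) = 1, so the symbol is -1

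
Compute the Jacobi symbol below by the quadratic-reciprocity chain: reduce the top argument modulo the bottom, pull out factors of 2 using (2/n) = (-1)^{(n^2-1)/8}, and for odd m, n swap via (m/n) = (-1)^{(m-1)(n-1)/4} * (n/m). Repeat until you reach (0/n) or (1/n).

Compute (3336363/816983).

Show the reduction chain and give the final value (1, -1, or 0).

-1

(3336363/816983) = (68431/816983)   [reduce mod 816983]
reciprocity: (68431/816983) = -1·(816983/68431) since 68431 mod 4 = 3, 816983 mod 4 = 3; sign now -1
(816983/68431) = (64242/68431)   [reduce mod 68431]
64242 = 2^1·32121; (2/68431) = +1 since 68431 mod 8 = 7, so (64242/68431) = (+1)^1·(32121/68431); sign now -1
reciprocity: (32121/68431) = +1·(68431/32121) since 32121 mod 4 = 1, 68431 mod 4 = 3; sign now -1
(68431/32121) = (4189/32121)   [reduce mod 32121]
reciprocity: (4189/32121) = +1·(32121/4189) since 4189 mod 4 = 1, 32121 mod 4 = 1; sign now -1
(32121/4189) = (2798/4189)   [reduce mod 4189]
2798 = 2^1·1399; (2/4189) = -1 since 4189 mod 8 = 5, so (2798/4189) = (-1)^1·(1399/4189); sign now +1
reciprocity: (1399/4189) = +1·(4189/1399) since 1399 mod 4 = 3, 4189 mod 4 = 1; sign now +1
(4189/1399) = (1391/1399)   [reduce mod 1399]
reciprocity: (1391/1399) = -1·(1399/1391) since 1391 mod 4 = 3, 1399 mod 4 = 3; sign now -1
(1399/1391) = (8/1391)   [reduce mod 1391]
8 = 2^3·1; (2/1391) = +1 since 1391 mod 8 = 7, so (8/1391) = (+1)^3·(1/1391); sign now -1
(1/1391) = 1; final value = sign = -1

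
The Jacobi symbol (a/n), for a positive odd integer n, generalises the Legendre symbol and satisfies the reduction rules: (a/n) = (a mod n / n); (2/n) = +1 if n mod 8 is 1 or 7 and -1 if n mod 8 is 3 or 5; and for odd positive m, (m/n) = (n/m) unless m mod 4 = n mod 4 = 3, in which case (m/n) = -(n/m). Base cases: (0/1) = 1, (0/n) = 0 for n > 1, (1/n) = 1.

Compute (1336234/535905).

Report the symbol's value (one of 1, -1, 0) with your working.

(1336234/535905) = (264424/535905)   [reduce mod 535905]
264424 = 2^3·33053; (2/535905) = +1 since 535905 mod 8 = 1, so (264424/535905) = (+1)^3·(33053/535905); sign now +1
reciprocity: (33053/535905) = +1·(535905/33053) since 33053 mod 4 = 1, 535905 mod 4 = 1; sign now +1
(535905/33053) = (7057/33053)   [reduce mod 33053]
reciprocity: (7057/33053) = +1·(33053/7057) since 7057 mod 4 = 1, 33053 mod 4 = 1; sign now +1
(33053/7057) = (4825/7057)   [reduce mod 7057]
reciprocity: (4825/7057) = +1·(7057/4825) since 4825 mod 4 = 1, 7057 mod 4 = 1; sign now +1
(7057/4825) = (2232/4825)   [reduce mod 4825]
2232 = 2^3·279; (2/4825) = +1 since 4825 mod 8 = 1, so (2232/4825) = (+1)^3·(279/4825); sign now +1
reciprocity: (279/4825) = +1·(4825/279) since 279 mod 4 = 3, 4825 mod 4 = 1; sign now +1
(4825/279) = (82/279)   [reduce mod 279]
82 = 2^1·41; (2/279) = +1 since 279 mod 8 = 7, so (82/279) = (+1)^1·(41/279); sign now +1
reciprocity: (41/279) = +1·(279/41) since 41 mod 4 = 1, 279 mod 4 = 3; sign now +1
(279/41) = (33/41)   [reduce mod 41]
reciprocity: (33/41) = +1·(41/33) since 33 mod 4 = 1, 41 mod 4 = 1; sign now +1
(41/33) = (8/33)   [reduce mod 33]
8 = 2^3·1; (2/33) = +1 since 33 mod 8 = 1, so (8/33) = (+1)^3·(1/33); sign now +1
(1/33) = 1; final value = sign = +1

1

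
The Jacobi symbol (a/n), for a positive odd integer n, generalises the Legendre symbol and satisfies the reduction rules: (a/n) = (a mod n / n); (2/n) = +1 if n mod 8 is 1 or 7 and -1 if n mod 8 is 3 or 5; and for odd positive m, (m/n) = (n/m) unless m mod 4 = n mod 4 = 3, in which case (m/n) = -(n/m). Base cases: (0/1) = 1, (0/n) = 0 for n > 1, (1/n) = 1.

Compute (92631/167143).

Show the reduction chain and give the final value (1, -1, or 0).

flip (92631/167143) -> (167143/92631): both odd, 92631 mod 4 = 3, 167143 mod 4 = 3, so the flip contributes -1; sign now -1
(167143/92631): 167143 mod 92631 = 74512, so (167143/92631) = (74512/92631)
factor out 2^4: 74512 = 2^4·4657; with 92631 mod 8 = 7, (2/92631) = +1; sign now -1; continue with (4657/92631)
flip (4657/92631) -> (92631/4657): both odd, 4657 mod 4 = 1, 92631 mod 4 = 3, so the flip contributes +1; sign now -1
(92631/4657): 92631 mod 4657 = 4148, so (92631/4657) = (4148/4657)
factor out 2^2: 4148 = 2^2·1037; with 4657 mod 8 = 1, (2/4657) = +1; sign now -1; continue with (1037/4657)
flip (1037/4657) -> (4657/1037): both odd, 1037 mod 4 = 1, 4657 mod 4 = 1, so the flip contributes +1; sign now -1
(4657/1037): 4657 mod 1037 = 509, so (4657/1037) = (509/1037)
flip (509/1037) -> (1037/509): both odd, 509 mod 4 = 1, 1037 mod 4 = 1, so the flip contributes +1; sign now -1
(1037/509): 1037 mod 509 = 19, so (1037/509) = (19/509)
flip (19/509) -> (509/19): both odd, 19 mod 4 = 3, 509 mod 4 = 1, so the flip contributes +1; sign now -1
(509/19): 509 mod 19 = 15, so (509/19) = (15/19)
flip (15/19) -> (19/15): both odd, 15 mod 4 = 3, 19 mod 4 = 3, so the flip contributes -1; sign now +1
(19/15): 19 mod 15 = 4, so (19/15) = (4/15)
factor out 2^2: 4 = 2^2·1; with 15 mod 8 = 7, (2/15) = +1; sign now +1; continue with (1/15)
reached (1/15) = 1, so the symbol is +1

1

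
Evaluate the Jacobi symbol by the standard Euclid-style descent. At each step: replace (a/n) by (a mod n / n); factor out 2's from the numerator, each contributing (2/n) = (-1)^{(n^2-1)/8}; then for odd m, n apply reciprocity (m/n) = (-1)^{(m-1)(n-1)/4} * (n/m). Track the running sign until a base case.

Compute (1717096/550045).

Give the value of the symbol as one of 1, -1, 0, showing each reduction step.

-1

(1717096/550045): 1717096 mod 550045 = 66961, so (1717096/550045) = (66961/550045)
flip (66961/550045) -> (550045/66961): both odd, 66961 mod 4 = 1, 550045 mod 4 = 1, so the flip contributes +1; sign now +1
(550045/66961): 550045 mod 66961 = 14357, so (550045/66961) = (14357/66961)
flip (14357/66961) -> (66961/14357): both odd, 14357 mod 4 = 1, 66961 mod 4 = 1, so the flip contributes +1; sign now +1
(66961/14357): 66961 mod 14357 = 9533, so (66961/14357) = (9533/14357)
flip (9533/14357) -> (14357/9533): both odd, 9533 mod 4 = 1, 14357 mod 4 = 1, so the flip contributes +1; sign now +1
(14357/9533): 14357 mod 9533 = 4824, so (14357/9533) = (4824/9533)
factor out 2^3: 4824 = 2^3·603; with 9533 mod 8 = 5, (2/9533) = -1; sign now -1; continue with (603/9533)
flip (603/9533) -> (9533/603): both odd, 603 mod 4 = 3, 9533 mod 4 = 1, so the flip contributes +1; sign now -1
(9533/603): 9533 mod 603 = 488, so (9533/603) = (488/603)
factor out 2^3: 488 = 2^3·61; with 603 mod 8 = 3, (2/603) = -1; sign now +1; continue with (61/603)
flip (61/603) -> (603/61): both odd, 61 mod 4 = 1, 603 mod 4 = 3, so the flip contributes +1; sign now +1
(603/61): 603 mod 61 = 54, so (603/61) = (54/61)
factor out 2^1: 54 = 2^1·27; with 61 mod 8 = 5, (2/61) = -1; sign now -1; continue with (27/61)
flip (27/61) -> (61/27): both odd, 27 mod 4 = 3, 61 mod 4 = 1, so the flip contributes +1; sign now -1
(61/27): 61 mod 27 = 7, so (61/27) = (7/27)
flip (7/27) -> (27/7): both odd, 7 mod 4 = 3, 27 mod 4 = 3, so the flip contributes -1; sign now +1
(27/7): 27 mod 7 = 6, so (27/7) = (6/7)
factor out 2^1: 6 = 2^1·3; with 7 mod 8 = 7, (2/7) = +1; sign now +1; continue with (3/7)
flip (3/7) -> (7/3): both odd, 3 mod 4 = 3, 7 mod 4 = 3, so the flip contributes -1; sign now -1
(7/3): 7 mod 3 = 1, so (7/3) = (1/3)
reached (1/3) = 1, so the symbol is -1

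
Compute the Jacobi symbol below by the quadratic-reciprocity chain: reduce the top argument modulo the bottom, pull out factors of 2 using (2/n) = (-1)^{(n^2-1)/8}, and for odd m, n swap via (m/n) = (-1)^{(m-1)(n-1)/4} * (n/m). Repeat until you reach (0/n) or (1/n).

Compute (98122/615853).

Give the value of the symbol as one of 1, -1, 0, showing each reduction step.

factor out 2^1: 98122 = 2^1·49061; with 615853 mod 8 = 5, (2/615853) = -1; sign now -1; continue with (49061/615853)
flip (49061/615853) -> (615853/49061): both odd, 49061 mod 4 = 1, 615853 mod 4 = 1, so the flip contributes +1; sign now -1
(615853/49061): 615853 mod 49061 = 27121, so (615853/49061) = (27121/49061)
flip (27121/49061) -> (49061/27121): both odd, 27121 mod 4 = 1, 49061 mod 4 = 1, so the flip contributes +1; sign now -1
(49061/27121): 49061 mod 27121 = 21940, so (49061/27121) = (21940/27121)
factor out 2^2: 21940 = 2^2·5485; with 27121 mod 8 = 1, (2/27121) = +1; sign now -1; continue with (5485/27121)
flip (5485/27121) -> (27121/5485): both odd, 5485 mod 4 = 1, 27121 mod 4 = 1, so the flip contributes +1; sign now -1
(27121/5485): 27121 mod 5485 = 5181, so (27121/5485) = (5181/5485)
flip (5181/5485) -> (5485/5181): both odd, 5181 mod 4 = 1, 5485 mod 4 = 1, so the flip contributes +1; sign now -1
(5485/5181): 5485 mod 5181 = 304, so (5485/5181) = (304/5181)
factor out 2^4: 304 = 2^4·19; with 5181 mod 8 = 5, (2/5181) = -1; sign now -1; continue with (19/5181)
flip (19/5181) -> (5181/19): both odd, 19 mod 4 = 3, 5181 mod 4 = 1, so the flip contributes +1; sign now -1
(5181/19): 5181 mod 19 = 13, so (5181/19) = (13/19)
flip (13/19) -> (19/13): both odd, 13 mod 4 = 1, 19 mod 4 = 3, so the flip contributes +1; sign now -1
(19/13): 19 mod 13 = 6, so (19/13) = (6/13)
factor out 2^1: 6 = 2^1·3; with 13 mod 8 = 5, (2/13) = -1; sign now +1; continue with (3/13)
flip (3/13) -> (13/3): both odd, 3 mod 4 = 3, 13 mod 4 = 1, so the flip contributes +1; sign now +1
(13/3): 13 mod 3 = 1, so (13/3) = (1/3)
reached (1/3) = 1, so the symbol is +1

1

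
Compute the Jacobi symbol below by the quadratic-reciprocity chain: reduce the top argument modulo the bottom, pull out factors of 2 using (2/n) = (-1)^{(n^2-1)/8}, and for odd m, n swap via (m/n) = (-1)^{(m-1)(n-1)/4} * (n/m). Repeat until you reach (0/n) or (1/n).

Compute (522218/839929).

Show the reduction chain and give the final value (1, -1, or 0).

522218 = 2^1·261109; (2/839929) = +1 since 839929 mod 8 = 1, so (522218/839929) = (+1)^1·(261109/839929); sign now +1
reciprocity: (261109/839929) = +1·(839929/261109) since 261109 mod 4 = 1, 839929 mod 4 = 1; sign now +1
(839929/261109) = (56602/261109)   [reduce mod 261109]
56602 = 2^1·28301; (2/261109) = -1 since 261109 mod 8 = 5, so (56602/261109) = (-1)^1·(28301/261109); sign now -1
reciprocity: (28301/261109) = +1·(261109/28301) since 28301 mod 4 = 1, 261109 mod 4 = 1; sign now -1
(261109/28301) = (6400/28301)   [reduce mod 28301]
6400 = 2^8·25; (2/28301) = -1 since 28301 mod 8 = 5, so (6400/28301) = (-1)^8·(25/28301); sign now -1
reciprocity: (25/28301) = +1·(28301/25) since 25 mod 4 = 1, 28301 mod 4 = 1; sign now -1
(28301/25) = (1/25)   [reduce mod 25]
(1/25) = 1; final value = sign = -1

-1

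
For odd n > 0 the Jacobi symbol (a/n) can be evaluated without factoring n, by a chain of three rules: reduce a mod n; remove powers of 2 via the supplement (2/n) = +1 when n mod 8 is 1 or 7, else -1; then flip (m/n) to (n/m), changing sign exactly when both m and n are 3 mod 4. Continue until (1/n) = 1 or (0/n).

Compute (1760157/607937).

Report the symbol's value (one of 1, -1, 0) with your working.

-1

(1760157/607937): 1760157 mod 607937 = 544283, so (1760157/607937) = (544283/607937)
flip (544283/607937) -> (607937/544283): both odd, 544283 mod 4 = 3, 607937 mod 4 = 1, so the flip contributes +1; sign now +1
(607937/544283): 607937 mod 544283 = 63654, so (607937/544283) = (63654/544283)
factor out 2^1: 63654 = 2^1·31827; with 544283 mod 8 = 3, (2/544283) = -1; sign now -1; continue with (31827/544283)
flip (31827/544283) -> (544283/31827): both odd, 31827 mod 4 = 3, 544283 mod 4 = 3, so the flip contributes -1; sign now +1
(544283/31827): 544283 mod 31827 = 3224, so (544283/31827) = (3224/31827)
factor out 2^3: 3224 = 2^3·403; with 31827 mod 8 = 3, (2/31827) = -1; sign now -1; continue with (403/31827)
flip (403/31827) -> (31827/403): both odd, 403 mod 4 = 3, 31827 mod 4 = 3, so the flip contributes -1; sign now +1
(31827/403): 31827 mod 403 = 393, so (31827/403) = (393/403)
flip (393/403) -> (403/393): both odd, 393 mod 4 = 1, 403 mod 4 = 3, so the flip contributes +1; sign now +1
(403/393): 403 mod 393 = 10, so (403/393) = (10/393)
factor out 2^1: 10 = 2^1·5; with 393 mod 8 = 1, (2/393) = +1; sign now +1; continue with (5/393)
flip (5/393) -> (393/5): both odd, 5 mod 4 = 1, 393 mod 4 = 1, so the flip contributes +1; sign now +1
(393/5): 393 mod 5 = 3, so (393/5) = (3/5)
flip (3/5) -> (5/3): both odd, 3 mod 4 = 3, 5 mod 4 = 1, so the flip contributes +1; sign now +1
(5/3): 5 mod 3 = 2, so (5/3) = (2/3)
factor out 2^1: 2 = 2^1·1; with 3 mod 8 = 3, (2/3) = -1; sign now -1; continue with (1/3)
reached (1/3) = 1, so the symbol is -1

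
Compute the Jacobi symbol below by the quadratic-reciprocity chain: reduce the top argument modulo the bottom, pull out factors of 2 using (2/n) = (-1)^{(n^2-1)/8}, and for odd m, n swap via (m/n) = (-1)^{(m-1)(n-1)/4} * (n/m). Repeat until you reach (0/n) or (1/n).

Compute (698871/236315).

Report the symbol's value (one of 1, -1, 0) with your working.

(698871/236315) = (226241/236315)   [reduce mod 236315]
reciprocity: (226241/236315) = +1·(236315/226241) since 226241 mod 4 = 1, 236315 mod 4 = 3; sign now +1
(236315/226241) = (10074/226241)   [reduce mod 226241]
10074 = 2^1·5037; (2/226241) = +1 since 226241 mod 8 = 1, so (10074/226241) = (+1)^1·(5037/226241); sign now +1
reciprocity: (5037/226241) = +1·(226241/5037) since 5037 mod 4 = 1, 226241 mod 4 = 1; sign now +1
(226241/5037) = (4613/5037)   [reduce mod 5037]
reciprocity: (4613/5037) = +1·(5037/4613) since 4613 mod 4 = 1, 5037 mod 4 = 1; sign now +1
(5037/4613) = (424/4613)   [reduce mod 4613]
424 = 2^3·53; (2/4613) = -1 since 4613 mod 8 = 5, so (424/4613) = (-1)^3·(53/4613); sign now -1
reciprocity: (53/4613) = +1·(4613/53) since 53 mod 4 = 1, 4613 mod 4 = 1; sign now -1
(4613/53) = (2/53)   [reduce mod 53]
2 = 2^1·1; (2/53) = -1 since 53 mod 8 = 5, so (2/53) = (-1)^1·(1/53); sign now +1
(1/53) = 1; final value = sign = +1

1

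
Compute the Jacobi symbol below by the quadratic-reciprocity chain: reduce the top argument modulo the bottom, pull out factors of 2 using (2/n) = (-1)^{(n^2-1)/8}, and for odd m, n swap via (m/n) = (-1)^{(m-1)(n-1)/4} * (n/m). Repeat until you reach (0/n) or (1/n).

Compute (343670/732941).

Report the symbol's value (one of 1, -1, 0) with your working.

1

factor out 2^1: 343670 = 2^1·171835; with 732941 mod 8 = 5, (2/732941) = -1; sign now -1; continue with (171835/732941)
flip (171835/732941) -> (732941/171835): both odd, 171835 mod 4 = 3, 732941 mod 4 = 1, so the flip contributes +1; sign now -1
(732941/171835): 732941 mod 171835 = 45601, so (732941/171835) = (45601/171835)
flip (45601/171835) -> (171835/45601): both odd, 45601 mod 4 = 1, 171835 mod 4 = 3, so the flip contributes +1; sign now -1
(171835/45601): 171835 mod 45601 = 35032, so (171835/45601) = (35032/45601)
factor out 2^3: 35032 = 2^3·4379; with 45601 mod 8 = 1, (2/45601) = +1; sign now -1; continue with (4379/45601)
flip (4379/45601) -> (45601/4379): both odd, 4379 mod 4 = 3, 45601 mod 4 = 1, so the flip contributes +1; sign now -1
(45601/4379): 45601 mod 4379 = 1811, so (45601/4379) = (1811/4379)
flip (1811/4379) -> (4379/1811): both odd, 1811 mod 4 = 3, 4379 mod 4 = 3, so the flip contributes -1; sign now +1
(4379/1811): 4379 mod 1811 = 757, so (4379/1811) = (757/1811)
flip (757/1811) -> (1811/757): both odd, 757 mod 4 = 1, 1811 mod 4 = 3, so the flip contributes +1; sign now +1
(1811/757): 1811 mod 757 = 297, so (1811/757) = (297/757)
flip (297/757) -> (757/297): both odd, 297 mod 4 = 1, 757 mod 4 = 1, so the flip contributes +1; sign now +1
(757/297): 757 mod 297 = 163, so (757/297) = (163/297)
flip (163/297) -> (297/163): both odd, 163 mod 4 = 3, 297 mod 4 = 1, so the flip contributes +1; sign now +1
(297/163): 297 mod 163 = 134, so (297/163) = (134/163)
factor out 2^1: 134 = 2^1·67; with 163 mod 8 = 3, (2/163) = -1; sign now -1; continue with (67/163)
flip (67/163) -> (163/67): both odd, 67 mod 4 = 3, 163 mod 4 = 3, so the flip contributes -1; sign now +1
(163/67): 163 mod 67 = 29, so (163/67) = (29/67)
flip (29/67) -> (67/29): both odd, 29 mod 4 = 1, 67 mod 4 = 3, so the flip contributes +1; sign now +1
(67/29): 67 mod 29 = 9, so (67/29) = (9/29)
flip (9/29) -> (29/9): both odd, 9 mod 4 = 1, 29 mod 4 = 1, so the flip contributes +1; sign now +1
(29/9): 29 mod 9 = 2, so (29/9) = (2/9)
factor out 2^1: 2 = 2^1·1; with 9 mod 8 = 1, (2/9) = +1; sign now +1; continue with (1/9)
reached (1/9) = 1, so the symbol is +1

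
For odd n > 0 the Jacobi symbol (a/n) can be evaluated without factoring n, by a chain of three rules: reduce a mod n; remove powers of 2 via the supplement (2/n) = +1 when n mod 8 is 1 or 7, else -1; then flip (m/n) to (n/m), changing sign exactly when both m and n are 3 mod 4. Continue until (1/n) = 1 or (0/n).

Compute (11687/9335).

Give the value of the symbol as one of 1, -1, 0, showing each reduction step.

1

(11687/9335): 11687 mod 9335 = 2352, so (11687/9335) = (2352/9335)
factor out 2^4: 2352 = 2^4·147; with 9335 mod 8 = 7, (2/9335) = +1; sign now +1; continue with (147/9335)
flip (147/9335) -> (9335/147): both odd, 147 mod 4 = 3, 9335 mod 4 = 3, so the flip contributes -1; sign now -1
(9335/147): 9335 mod 147 = 74, so (9335/147) = (74/147)
factor out 2^1: 74 = 2^1·37; with 147 mod 8 = 3, (2/147) = -1; sign now +1; continue with (37/147)
flip (37/147) -> (147/37): both odd, 37 mod 4 = 1, 147 mod 4 = 3, so the flip contributes +1; sign now +1
(147/37): 147 mod 37 = 36, so (147/37) = (36/37)
factor out 2^2: 36 = 2^2·9; with 37 mod 8 = 5, (2/37) = -1; sign now +1; continue with (9/37)
flip (9/37) -> (37/9): both odd, 9 mod 4 = 1, 37 mod 4 = 1, so the flip contributes +1; sign now +1
(37/9): 37 mod 9 = 1, so (37/9) = (1/9)
reached (1/9) = 1, so the symbol is +1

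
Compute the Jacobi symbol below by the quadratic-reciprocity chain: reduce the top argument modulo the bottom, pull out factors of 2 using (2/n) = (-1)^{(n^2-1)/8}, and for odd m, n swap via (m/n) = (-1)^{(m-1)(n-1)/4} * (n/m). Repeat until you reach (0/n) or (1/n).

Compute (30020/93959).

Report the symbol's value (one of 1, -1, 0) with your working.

-1

30020 = 2^2·7505; (2/93959) = +1 since 93959 mod 8 = 7, so (30020/93959) = (+1)^2·(7505/93959); sign now +1
reciprocity: (7505/93959) = +1·(93959/7505) since 7505 mod 4 = 1, 93959 mod 4 = 3; sign now +1
(93959/7505) = (3899/7505)   [reduce mod 7505]
reciprocity: (3899/7505) = +1·(7505/3899) since 3899 mod 4 = 3, 7505 mod 4 = 1; sign now +1
(7505/3899) = (3606/3899)   [reduce mod 3899]
3606 = 2^1·1803; (2/3899) = -1 since 3899 mod 8 = 3, so (3606/3899) = (-1)^1·(1803/3899); sign now -1
reciprocity: (1803/3899) = -1·(3899/1803) since 1803 mod 4 = 3, 3899 mod 4 = 3; sign now +1
(3899/1803) = (293/1803)   [reduce mod 1803]
reciprocity: (293/1803) = +1·(1803/293) since 293 mod 4 = 1, 1803 mod 4 = 3; sign now +1
(1803/293) = (45/293)   [reduce mod 293]
reciprocity: (45/293) = +1·(293/45) since 45 mod 4 = 1, 293 mod 4 = 1; sign now +1
(293/45) = (23/45)   [reduce mod 45]
reciprocity: (23/45) = +1·(45/23) since 23 mod 4 = 3, 45 mod 4 = 1; sign now +1
(45/23) = (22/23)   [reduce mod 23]
22 = 2^1·11; (2/23) = +1 since 23 mod 8 = 7, so (22/23) = (+1)^1·(11/23); sign now +1
reciprocity: (11/23) = -1·(23/11) since 11 mod 4 = 3, 23 mod 4 = 3; sign now -1
(23/11) = (1/11)   [reduce mod 11]
(1/11) = 1; final value = sign = -1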